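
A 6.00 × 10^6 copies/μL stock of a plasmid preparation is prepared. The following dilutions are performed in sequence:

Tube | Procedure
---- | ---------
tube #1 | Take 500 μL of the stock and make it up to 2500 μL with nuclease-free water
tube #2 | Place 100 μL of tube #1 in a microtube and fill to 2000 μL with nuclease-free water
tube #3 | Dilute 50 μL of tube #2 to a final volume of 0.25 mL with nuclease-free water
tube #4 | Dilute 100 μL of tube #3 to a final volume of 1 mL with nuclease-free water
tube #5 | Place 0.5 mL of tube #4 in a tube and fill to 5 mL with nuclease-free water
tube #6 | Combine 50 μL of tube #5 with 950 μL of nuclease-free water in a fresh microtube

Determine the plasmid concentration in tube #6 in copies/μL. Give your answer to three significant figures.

Step 1: 500 μL brought to 2500 μL → factor 2500/500 = 5
Step 2: 100 μL brought to 2000 μL → factor 2000/100 = 20
Step 3: 50 μL brought to 0.25 mL → factor 250/50 = 5
Step 4: 100 μL brought to 1 mL → factor 1000/100 = 10
Step 5: 0.5 mL brought to 5 mL → factor 5/0.5 = 10
Step 6: 50 μL + 950 μL = 1000 μL total → factor 1000/50 = 20
Overall dilution factor = 5 × 20 × 5 × 10 × 10 × 20 = 1 × 10^6
Final = 6.00 × 10^6 copies/μL / 1 × 10^6 = 6.00 copies/μL

6.00 copies/μL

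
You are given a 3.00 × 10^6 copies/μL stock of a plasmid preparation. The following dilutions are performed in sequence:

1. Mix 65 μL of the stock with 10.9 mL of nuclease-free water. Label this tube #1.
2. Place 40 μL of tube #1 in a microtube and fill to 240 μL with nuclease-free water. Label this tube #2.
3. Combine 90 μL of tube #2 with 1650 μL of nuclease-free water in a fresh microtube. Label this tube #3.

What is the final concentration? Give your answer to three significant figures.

Step 1: 65 μL + 10.9 mL = 10965 μL total → factor 10965/65 = 168.69
Step 2: 40 μL brought to 240 μL → factor 240/40 = 6
Step 3: 90 μL + 1650 μL = 1740 μL total → factor 1740/90 = 19.333
Overall dilution factor = 168.69 × 6 × 19.333 = 19568
Final = 3.00 × 10^6 copies/μL / 19568 = 153 copies/μL

153 copies/μL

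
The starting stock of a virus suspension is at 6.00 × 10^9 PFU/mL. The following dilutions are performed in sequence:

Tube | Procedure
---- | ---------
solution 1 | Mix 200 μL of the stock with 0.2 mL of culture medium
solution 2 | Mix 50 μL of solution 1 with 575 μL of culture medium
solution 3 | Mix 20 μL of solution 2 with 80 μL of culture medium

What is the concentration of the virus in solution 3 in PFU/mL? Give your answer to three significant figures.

4.80 × 10^7 PFU/mL

Step 1: 200 μL + 0.2 mL = 400 μL total → factor 400/200 = 2
Step 2: 50 μL + 575 μL = 625 μL total → factor 625/50 = 12.5
Step 3: 20 μL + 80 μL = 100 μL total → factor 100/20 = 5
Overall dilution factor = 2 × 12.5 × 5 = 125
Final = 6.00 × 10^9 PFU/mL / 125 = 4.80 × 10^7 PFU/mL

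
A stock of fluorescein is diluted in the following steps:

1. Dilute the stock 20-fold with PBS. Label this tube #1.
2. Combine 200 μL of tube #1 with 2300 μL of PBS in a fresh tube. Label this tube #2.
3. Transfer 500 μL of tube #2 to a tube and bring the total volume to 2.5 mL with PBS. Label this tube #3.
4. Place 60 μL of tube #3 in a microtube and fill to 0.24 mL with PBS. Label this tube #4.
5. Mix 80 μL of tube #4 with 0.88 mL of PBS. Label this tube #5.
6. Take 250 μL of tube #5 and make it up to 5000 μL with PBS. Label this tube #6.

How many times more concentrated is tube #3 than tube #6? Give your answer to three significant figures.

960

Step 1: 20-fold → factor 20
Step 2: 200 μL + 2300 μL = 2500 μL total → factor 2500/200 = 12.5
Step 3: 500 μL brought to 2.5 mL → factor 2500/500 = 5
Step 4: 60 μL brought to 0.24 mL → factor 240/60 = 4
Step 5: 80 μL + 0.88 mL = 960 μL total → factor 960/80 = 12
Step 6: 250 μL brought to 5000 μL → factor 5000/250 = 20
Dilution factor to tube #3 = 1250; to tube #6 = 1.2 × 10^6
[tube #3]/[tube #6] = (factor to tube #6)/(factor to tube #3) = 1.2 × 10^6/1250 = 960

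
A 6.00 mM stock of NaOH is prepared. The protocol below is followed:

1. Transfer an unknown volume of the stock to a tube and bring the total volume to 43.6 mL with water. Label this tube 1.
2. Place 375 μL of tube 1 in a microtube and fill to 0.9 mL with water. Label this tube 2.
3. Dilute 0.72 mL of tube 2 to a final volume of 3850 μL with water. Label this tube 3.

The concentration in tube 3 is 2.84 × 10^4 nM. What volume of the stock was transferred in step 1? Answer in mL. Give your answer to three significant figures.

Step 1: v brought to 43.6 mL → factor = 43.6 mL/v
Step 2: 375 μL brought to 0.9 mL → factor 900/375 = 2.4
Step 3: 0.72 mL brought to 3850 μL → factor 3.85/0.72 = 5.3472
Product of known-step factors = 12.833
Overall factor = 6.00 mM / (2.84 × 10^4 nM) = 211.27
Step-1 factor = 211.27 / 12.833 = 16.462
v = 43.6 mL / 16.462 = 2.65 mL

2.65 mL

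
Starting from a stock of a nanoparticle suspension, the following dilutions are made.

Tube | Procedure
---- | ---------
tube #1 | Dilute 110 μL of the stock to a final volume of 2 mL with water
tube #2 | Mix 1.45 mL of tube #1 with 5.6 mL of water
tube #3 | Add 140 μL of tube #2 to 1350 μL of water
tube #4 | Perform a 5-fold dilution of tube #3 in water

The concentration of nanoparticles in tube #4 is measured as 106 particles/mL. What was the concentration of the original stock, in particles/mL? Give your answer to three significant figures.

4.99 × 10^5 particles/mL

Step 1: 110 μL brought to 2 mL → factor 2000/110 = 18.182
Step 2: 1.45 mL + 5.6 mL = 7.05 mL total → factor 7.05/1.45 = 4.8621
Step 3: 140 μL + 1350 μL = 1490 μL total → factor 1490/140 = 10.643
Step 4: 5-fold → factor 5
Overall dilution factor = 18.182 × 4.8621 × 10.643 × 5 = 4704.2
Stock = 106 particles/mL × 4704.2 = 4.99 × 10^5 particles/mL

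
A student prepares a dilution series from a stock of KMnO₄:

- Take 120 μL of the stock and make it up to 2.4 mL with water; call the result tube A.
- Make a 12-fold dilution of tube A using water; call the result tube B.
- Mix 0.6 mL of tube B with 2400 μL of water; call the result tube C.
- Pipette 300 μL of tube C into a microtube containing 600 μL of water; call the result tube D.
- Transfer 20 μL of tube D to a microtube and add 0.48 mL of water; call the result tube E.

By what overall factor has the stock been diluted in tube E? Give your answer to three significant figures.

Step 1: 120 μL brought to 2.4 mL → factor 2400/120 = 20
Step 2: 12-fold → factor 12
Step 3: 0.6 mL + 2400 μL = 3 mL total → factor 3/0.6 = 5
Step 4: 300 μL + 600 μL = 900 μL total → factor 900/300 = 3
Step 5: 20 μL + 0.48 mL = 500 μL total → factor 500/20 = 25
Overall dilution factor = 20 × 12 × 5 × 3 × 25 = 90000

9.00 × 10^4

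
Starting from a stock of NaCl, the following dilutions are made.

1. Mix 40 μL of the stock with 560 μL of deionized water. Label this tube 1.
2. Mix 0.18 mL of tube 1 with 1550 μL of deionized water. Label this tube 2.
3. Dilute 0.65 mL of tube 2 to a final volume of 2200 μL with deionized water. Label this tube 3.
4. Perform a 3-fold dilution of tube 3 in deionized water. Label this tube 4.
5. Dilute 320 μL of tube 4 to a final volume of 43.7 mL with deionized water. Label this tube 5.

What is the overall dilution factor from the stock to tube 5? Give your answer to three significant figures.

2.00 × 10^5

Step 1: 40 μL + 560 μL = 600 μL total → factor 600/40 = 15
Step 2: 0.18 mL + 1550 μL = 1.73 mL total → factor 1.73/0.18 = 9.6111
Step 3: 0.65 mL brought to 2200 μL → factor 2.2/0.65 = 3.3846
Step 4: 3-fold → factor 3
Step 5: 320 μL brought to 43.7 mL → factor 43700/320 = 136.56
Overall dilution factor = 15 × 9.6111 × 3.3846 × 3 × 136.56 = 1.9991 × 10^5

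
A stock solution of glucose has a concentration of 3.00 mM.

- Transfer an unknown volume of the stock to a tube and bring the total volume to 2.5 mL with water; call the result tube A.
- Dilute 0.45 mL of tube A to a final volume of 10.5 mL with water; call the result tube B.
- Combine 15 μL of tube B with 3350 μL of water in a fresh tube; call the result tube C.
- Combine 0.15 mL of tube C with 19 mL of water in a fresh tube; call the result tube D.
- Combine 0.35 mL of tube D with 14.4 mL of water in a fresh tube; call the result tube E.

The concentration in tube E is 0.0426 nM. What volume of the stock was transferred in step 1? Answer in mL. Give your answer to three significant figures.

1.00 mL

Step 1: v brought to 2.5 mL → factor = 2.5 mL/v
Step 2: 0.45 mL brought to 10.5 mL → factor 10.5/0.45 = 23.333
Step 3: 15 μL + 3350 μL = 3365 μL total → factor 3365/15 = 224.33
Step 4: 0.15 mL + 19 mL = 19.15 mL total → factor 19.15/0.15 = 127.67
Step 5: 0.35 mL + 14.4 mL = 14.75 mL total → factor 14.75/0.35 = 42.143
Product of known-step factors = 2.8163 × 10^7
Overall factor = 3.00 mM / (0.0426 nM) = 7.0423 × 10^7
Step-1 factor = 7.0423 × 10^7 / 2.8163 × 10^7 = 2.5006
v = 2.5 mL / 2.5006 = 1.00 mL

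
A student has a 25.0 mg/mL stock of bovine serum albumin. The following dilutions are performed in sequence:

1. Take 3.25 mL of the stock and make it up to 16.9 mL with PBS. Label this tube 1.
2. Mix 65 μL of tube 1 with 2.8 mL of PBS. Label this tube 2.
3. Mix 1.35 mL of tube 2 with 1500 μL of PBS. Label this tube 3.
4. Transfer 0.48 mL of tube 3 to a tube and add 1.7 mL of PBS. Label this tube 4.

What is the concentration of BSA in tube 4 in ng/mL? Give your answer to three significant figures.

Step 1: 3.25 mL brought to 16.9 mL → factor 16.9/3.25 = 5.2
Step 2: 65 μL + 2.8 mL = 2865 μL total → factor 2865/65 = 44.077
Step 3: 1.35 mL + 1500 μL = 2.85 mL total → factor 2.85/1.35 = 2.1111
Step 4: 0.48 mL + 1.7 mL = 2.18 mL total → factor 2.18/0.48 = 4.5417
Overall dilution factor = 5.2 × 44.077 × 2.1111 × 4.5417 = 2197.6
Final = 25.0 mg/mL / 2197.6 = 0.01138 mg/mL = 1.14 × 10^4 ng/mL

1.14 × 10^4 ng/mL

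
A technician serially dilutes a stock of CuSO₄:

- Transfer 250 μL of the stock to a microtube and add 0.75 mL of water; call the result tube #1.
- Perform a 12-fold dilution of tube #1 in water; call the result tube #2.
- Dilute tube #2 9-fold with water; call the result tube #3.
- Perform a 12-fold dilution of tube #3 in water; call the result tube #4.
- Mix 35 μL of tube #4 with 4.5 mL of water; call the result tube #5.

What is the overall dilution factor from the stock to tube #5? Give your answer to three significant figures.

Step 1: 250 μL + 0.75 mL = 1000 μL total → factor 1000/250 = 4
Step 2: 12-fold → factor 12
Step 3: 9-fold → factor 9
Step 4: 12-fold → factor 12
Step 5: 35 μL + 4.5 mL = 4535 μL total → factor 4535/35 = 129.57
Overall dilution factor = 4 × 12 × 9 × 12 × 129.57 = 6.717 × 10^5

6.72 × 10^5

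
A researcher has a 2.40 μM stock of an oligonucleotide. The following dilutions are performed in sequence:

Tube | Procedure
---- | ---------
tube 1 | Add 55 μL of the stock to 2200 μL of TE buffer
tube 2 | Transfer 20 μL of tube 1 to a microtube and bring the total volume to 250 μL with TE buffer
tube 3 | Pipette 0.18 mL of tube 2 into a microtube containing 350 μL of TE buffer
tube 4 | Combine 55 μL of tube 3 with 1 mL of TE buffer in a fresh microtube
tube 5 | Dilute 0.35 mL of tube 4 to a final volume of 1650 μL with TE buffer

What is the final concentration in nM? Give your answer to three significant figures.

0.0176 nM

Step 1: 55 μL + 2200 μL = 2255 μL total → factor 2255/55 = 41
Step 2: 20 μL brought to 250 μL → factor 250/20 = 12.5
Step 3: 0.18 mL + 350 μL = 0.53 mL total → factor 0.53/0.18 = 2.9444
Step 4: 55 μL + 1 mL = 1055 μL total → factor 1055/55 = 19.182
Step 5: 0.35 mL brought to 1650 μL → factor 1.65/0.35 = 4.7143
Overall dilution factor = 41 × 12.5 × 2.9444 × 19.182 × 4.7143 = 1.3646 × 10^5
Final = 2.40 μM / 1.3646 × 10^5 = 1.759 × 10^-5 μM = 0.0176 nM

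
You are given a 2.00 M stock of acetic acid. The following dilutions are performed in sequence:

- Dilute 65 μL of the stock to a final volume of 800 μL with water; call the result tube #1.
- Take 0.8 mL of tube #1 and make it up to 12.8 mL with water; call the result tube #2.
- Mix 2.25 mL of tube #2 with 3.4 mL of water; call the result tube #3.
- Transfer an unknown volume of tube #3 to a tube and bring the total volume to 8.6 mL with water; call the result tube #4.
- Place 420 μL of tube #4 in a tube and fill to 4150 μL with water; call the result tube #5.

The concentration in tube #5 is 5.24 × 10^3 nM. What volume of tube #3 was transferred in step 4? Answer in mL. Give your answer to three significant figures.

0.110 mL

Step 1: 65 μL brought to 800 μL → factor 800/65 = 12.308
Step 2: 0.8 mL brought to 12.8 mL → factor 12.8/0.8 = 16
Step 3: 2.25 mL + 3.4 mL = 5.65 mL total → factor 5.65/2.25 = 2.5111
Step 4: v brought to 8.6 mL → factor = 8.6 mL/v
Step 5: 420 μL brought to 4150 μL → factor 4150/420 = 9.881
Product of known-step factors = 4886.1
Overall factor = 2.00 M / (5.24 × 10^3 nM) = 3.8168 × 10^5
Step-4 factor = 3.8168 × 10^5 / 4886.1 = 78.116
v = 8.6 mL / 78.116 = 0.110 mL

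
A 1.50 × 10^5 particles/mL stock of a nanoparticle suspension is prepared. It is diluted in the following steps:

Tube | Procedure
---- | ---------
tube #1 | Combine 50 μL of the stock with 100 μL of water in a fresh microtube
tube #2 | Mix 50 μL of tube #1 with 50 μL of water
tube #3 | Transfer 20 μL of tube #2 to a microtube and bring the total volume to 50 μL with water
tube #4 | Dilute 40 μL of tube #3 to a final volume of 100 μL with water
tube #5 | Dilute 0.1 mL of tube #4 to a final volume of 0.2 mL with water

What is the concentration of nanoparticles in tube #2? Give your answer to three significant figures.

Step 1: 50 μL + 100 μL = 150 μL total → factor 150/50 = 3
Step 2: 50 μL + 50 μL = 100 μL total → factor 100/50 = 2
Dilution factor through tube #2 = 3 × 2 = 6
[tube #2] = 1.50 × 10^5 particles/mL / 6 = 2.50 × 10^4 particles/mL

2.50 × 10^4 particles/mL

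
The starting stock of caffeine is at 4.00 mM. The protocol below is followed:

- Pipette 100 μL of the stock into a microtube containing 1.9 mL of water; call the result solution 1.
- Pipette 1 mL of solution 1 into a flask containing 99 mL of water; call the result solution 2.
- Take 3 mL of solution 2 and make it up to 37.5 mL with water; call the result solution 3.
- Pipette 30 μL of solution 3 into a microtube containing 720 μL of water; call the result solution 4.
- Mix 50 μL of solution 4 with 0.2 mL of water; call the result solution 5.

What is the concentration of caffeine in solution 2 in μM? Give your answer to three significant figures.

2.00 μM

Step 1: 100 μL + 1.9 mL = 2000 μL total → factor 2000/100 = 20
Step 2: 1 mL + 99 mL = 100 mL total → factor 100/1 = 100
Dilution factor through solution 2 = 20 × 100 = 2000
[solution 2] = 4.00 mM / 2000 = 0.002000 mM = 2.00 μM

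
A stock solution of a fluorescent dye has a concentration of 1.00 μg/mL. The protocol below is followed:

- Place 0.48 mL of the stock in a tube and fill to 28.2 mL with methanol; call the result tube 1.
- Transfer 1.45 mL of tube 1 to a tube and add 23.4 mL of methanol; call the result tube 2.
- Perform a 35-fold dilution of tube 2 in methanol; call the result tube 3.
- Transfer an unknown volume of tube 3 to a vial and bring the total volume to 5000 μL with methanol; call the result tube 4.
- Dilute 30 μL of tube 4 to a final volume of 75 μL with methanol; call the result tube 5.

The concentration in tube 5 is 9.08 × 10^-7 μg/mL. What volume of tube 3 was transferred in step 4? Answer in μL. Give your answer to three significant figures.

400 μL

Step 1: 0.48 mL brought to 28.2 mL → factor 28.2/0.48 = 58.75
Step 2: 1.45 mL + 23.4 mL = 24.85 mL total → factor 24.85/1.45 = 17.138
Step 3: 35-fold → factor 35
Step 4: v brought to 5000 μL → factor = 5000 μL/v
Step 5: 30 μL brought to 75 μL → factor 75/30 = 2.5
Product of known-step factors = 88100
Overall factor = 1.00 μg/mL / (9.08 × 10^-7 μg/mL) = 1.1013 × 10^6
Step-4 factor = 1.1013 × 10^6 / 88100 = 12.501
v = 5000 μL / 12.501 = 400 μL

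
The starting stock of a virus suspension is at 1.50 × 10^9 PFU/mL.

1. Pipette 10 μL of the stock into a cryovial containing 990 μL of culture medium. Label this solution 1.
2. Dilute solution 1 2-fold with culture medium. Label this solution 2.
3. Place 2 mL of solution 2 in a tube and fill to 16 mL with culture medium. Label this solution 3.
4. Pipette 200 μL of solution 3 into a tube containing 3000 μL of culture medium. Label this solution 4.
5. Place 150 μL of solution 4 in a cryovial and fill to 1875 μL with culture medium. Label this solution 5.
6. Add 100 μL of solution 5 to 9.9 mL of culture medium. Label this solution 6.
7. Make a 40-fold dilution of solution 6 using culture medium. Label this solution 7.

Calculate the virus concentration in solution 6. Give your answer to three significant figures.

46.9 PFU/mL

Step 1: 10 μL + 990 μL = 1000 μL total → factor 1000/10 = 100
Step 2: 2-fold → factor 2
Step 3: 2 mL brought to 16 mL → factor 16/2 = 8
Step 4: 200 μL + 3000 μL = 3200 μL total → factor 3200/200 = 16
Step 5: 150 μL brought to 1875 μL → factor 1875/150 = 12.5
Step 6: 100 μL + 9.9 mL = 10000 μL total → factor 10000/100 = 100
Dilution factor through solution 6 = 100 × 2 × 8 × 16 × 12.5 × 100 = 3.2 × 10^7
[solution 6] = 1.50 × 10^9 PFU/mL / 3.2 × 10^7 = 46.9 PFU/mL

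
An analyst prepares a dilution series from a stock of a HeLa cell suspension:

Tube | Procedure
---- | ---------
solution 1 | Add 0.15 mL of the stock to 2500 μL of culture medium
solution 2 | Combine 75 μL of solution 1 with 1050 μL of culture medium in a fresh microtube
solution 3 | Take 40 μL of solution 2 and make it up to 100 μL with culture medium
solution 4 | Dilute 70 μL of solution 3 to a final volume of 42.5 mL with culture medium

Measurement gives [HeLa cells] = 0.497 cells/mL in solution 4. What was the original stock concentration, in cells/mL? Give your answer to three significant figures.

2.00 × 10^5 cells/mL

Step 1: 0.15 mL + 2500 μL = 2.65 mL total → factor 2.65/0.15 = 17.667
Step 2: 75 μL + 1050 μL = 1125 μL total → factor 1125/75 = 15
Step 3: 40 μL brought to 100 μL → factor 100/40 = 2.5
Step 4: 70 μL brought to 42.5 mL → factor 42500/70 = 607.14
Overall dilution factor = 17.667 × 15 × 2.5 × 607.14 = 4.0223 × 10^5
Stock = 0.497 cells/mL × 4.0223 × 10^5 = 2.00 × 10^5 cells/mL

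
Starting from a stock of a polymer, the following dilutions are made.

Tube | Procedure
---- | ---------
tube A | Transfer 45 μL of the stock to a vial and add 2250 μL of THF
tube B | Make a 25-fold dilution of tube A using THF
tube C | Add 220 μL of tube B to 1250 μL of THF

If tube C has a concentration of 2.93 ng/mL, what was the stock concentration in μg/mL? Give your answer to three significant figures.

Step 1: 45 μL + 2250 μL = 2295 μL total → factor 2295/45 = 51
Step 2: 25-fold → factor 25
Step 3: 220 μL + 1250 μL = 1470 μL total → factor 1470/220 = 6.6818
Overall dilution factor = 51 × 25 × 6.6818 = 8519.3
Stock = 2.93 ng/mL × 8519.3 = 2.496 × 10^4 ng/mL = 25.0 μg/mL

25.0 μg/mL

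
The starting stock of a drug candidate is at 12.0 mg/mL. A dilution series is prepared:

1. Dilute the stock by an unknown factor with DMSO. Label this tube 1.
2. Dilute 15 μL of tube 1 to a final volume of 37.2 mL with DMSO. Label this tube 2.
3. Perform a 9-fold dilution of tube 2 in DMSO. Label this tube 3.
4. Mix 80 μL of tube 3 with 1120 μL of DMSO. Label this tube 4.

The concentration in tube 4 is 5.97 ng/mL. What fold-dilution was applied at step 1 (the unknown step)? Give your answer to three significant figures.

Step 1: unknown factor x
Step 2: 15 μL brought to 37.2 mL → factor 37200/15 = 2480
Step 3: 9-fold → factor 9
Step 4: 80 μL + 1120 μL = 1200 μL total → factor 1200/80 = 15
Product of known-step factors = 3.348 × 10^5
Overall factor = 12.0 mg/mL / (5.97 ng/mL) = 2.0101 × 10^6
x = 2.0101 × 10^6 / 3.348 × 10^5 = 6.00

6.00-fold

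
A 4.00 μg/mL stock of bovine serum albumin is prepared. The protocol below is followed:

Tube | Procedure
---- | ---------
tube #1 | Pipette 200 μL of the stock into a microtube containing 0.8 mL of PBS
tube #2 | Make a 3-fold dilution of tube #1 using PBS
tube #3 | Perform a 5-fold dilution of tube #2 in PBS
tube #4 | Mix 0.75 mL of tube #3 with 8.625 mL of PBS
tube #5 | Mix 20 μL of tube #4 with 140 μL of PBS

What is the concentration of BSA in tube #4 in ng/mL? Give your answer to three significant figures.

4.27 ng/mL

Step 1: 200 μL + 0.8 mL = 1000 μL total → factor 1000/200 = 5
Step 2: 3-fold → factor 3
Step 3: 5-fold → factor 5
Step 4: 0.75 mL + 8.625 mL = 9.375 mL total → factor 9.375/0.75 = 12.5
Dilution factor through tube #4 = 5 × 3 × 5 × 12.5 = 937.5
[tube #4] = 4.00 μg/mL / 937.5 = 0.004267 μg/mL = 4.27 ng/mL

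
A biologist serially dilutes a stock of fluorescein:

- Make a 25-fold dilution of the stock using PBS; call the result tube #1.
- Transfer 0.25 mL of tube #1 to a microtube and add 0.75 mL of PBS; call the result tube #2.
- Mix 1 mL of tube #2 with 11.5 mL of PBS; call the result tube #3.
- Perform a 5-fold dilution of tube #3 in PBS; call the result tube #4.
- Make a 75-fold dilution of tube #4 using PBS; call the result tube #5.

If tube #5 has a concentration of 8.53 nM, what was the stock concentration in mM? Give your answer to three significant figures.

Step 1: 25-fold → factor 25
Step 2: 0.25 mL + 0.75 mL = 1 mL total → factor 1/0.25 = 4
Step 3: 1 mL + 11.5 mL = 12.5 mL total → factor 12.5/1 = 12.5
Step 4: 5-fold → factor 5
Step 5: 75-fold → factor 75
Overall dilution factor = 25 × 4 × 12.5 × 5 × 75 = 4.6875 × 10^5
Stock = 8.53 nM × 4.6875 × 10^5 = 3.998 × 10^6 nM = 4.00 mM

4.00 mM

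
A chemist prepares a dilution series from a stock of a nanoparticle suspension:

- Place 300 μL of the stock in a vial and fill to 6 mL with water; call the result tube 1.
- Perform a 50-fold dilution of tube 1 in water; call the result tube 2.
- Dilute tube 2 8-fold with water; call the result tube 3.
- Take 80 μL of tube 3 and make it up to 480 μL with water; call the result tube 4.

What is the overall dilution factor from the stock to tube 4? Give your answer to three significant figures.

4.80 × 10^4

Step 1: 300 μL brought to 6 mL → factor 6000/300 = 20
Step 2: 50-fold → factor 50
Step 3: 8-fold → factor 8
Step 4: 80 μL brought to 480 μL → factor 480/80 = 6
Overall dilution factor = 20 × 50 × 8 × 6 = 48000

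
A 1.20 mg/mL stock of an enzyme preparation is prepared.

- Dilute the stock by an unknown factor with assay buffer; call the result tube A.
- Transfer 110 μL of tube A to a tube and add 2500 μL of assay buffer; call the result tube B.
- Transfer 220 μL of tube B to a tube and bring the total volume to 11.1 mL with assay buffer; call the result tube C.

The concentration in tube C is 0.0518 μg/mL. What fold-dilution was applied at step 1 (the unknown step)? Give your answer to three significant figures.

Step 1: unknown factor x
Step 2: 110 μL + 2500 μL = 2610 μL total → factor 2610/110 = 23.727
Step 3: 220 μL brought to 11.1 mL → factor 11100/220 = 50.455
Product of known-step factors = 1197.1
Overall factor = 1.20 mg/mL / (0.0518 μg/mL) = 23166
x = 23166 / 1197.1 = 19.4

19.4-fold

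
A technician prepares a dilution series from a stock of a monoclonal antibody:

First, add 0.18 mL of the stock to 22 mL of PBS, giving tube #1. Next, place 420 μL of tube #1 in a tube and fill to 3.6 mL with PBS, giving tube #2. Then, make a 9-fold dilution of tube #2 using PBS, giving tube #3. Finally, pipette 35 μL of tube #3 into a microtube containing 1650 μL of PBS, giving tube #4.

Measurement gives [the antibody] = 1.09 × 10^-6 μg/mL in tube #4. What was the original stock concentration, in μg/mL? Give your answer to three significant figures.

Step 1: 0.18 mL + 22 mL = 22.18 mL total → factor 22.18/0.18 = 123.22
Step 2: 420 μL brought to 3.6 mL → factor 3600/420 = 8.5714
Step 3: 9-fold → factor 9
Step 4: 35 μL + 1650 μL = 1685 μL total → factor 1685/35 = 48.143
Overall dilution factor = 123.22 × 8.5714 × 9 × 48.143 = 4.5763 × 10^5
Stock = 1.09 × 10^-6 μg/mL × 4.5763 × 10^5 = 0.499 μg/mL

0.499 μg/mL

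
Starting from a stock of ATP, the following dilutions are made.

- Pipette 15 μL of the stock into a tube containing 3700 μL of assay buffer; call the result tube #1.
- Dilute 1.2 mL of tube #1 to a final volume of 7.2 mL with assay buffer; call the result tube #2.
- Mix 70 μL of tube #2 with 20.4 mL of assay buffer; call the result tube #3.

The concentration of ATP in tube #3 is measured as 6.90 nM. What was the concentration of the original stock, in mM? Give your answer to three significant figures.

3.00 mM

Step 1: 15 μL + 3700 μL = 3715 μL total → factor 3715/15 = 247.67
Step 2: 1.2 mL brought to 7.2 mL → factor 7.2/1.2 = 6
Step 3: 70 μL + 20.4 mL = 20470 μL total → factor 20470/70 = 292.43
Overall dilution factor = 247.67 × 6 × 292.43 = 4.3455 × 10^5
Stock = 6.90 nM × 4.3455 × 10^5 = 2.998 × 10^6 nM = 3.00 mM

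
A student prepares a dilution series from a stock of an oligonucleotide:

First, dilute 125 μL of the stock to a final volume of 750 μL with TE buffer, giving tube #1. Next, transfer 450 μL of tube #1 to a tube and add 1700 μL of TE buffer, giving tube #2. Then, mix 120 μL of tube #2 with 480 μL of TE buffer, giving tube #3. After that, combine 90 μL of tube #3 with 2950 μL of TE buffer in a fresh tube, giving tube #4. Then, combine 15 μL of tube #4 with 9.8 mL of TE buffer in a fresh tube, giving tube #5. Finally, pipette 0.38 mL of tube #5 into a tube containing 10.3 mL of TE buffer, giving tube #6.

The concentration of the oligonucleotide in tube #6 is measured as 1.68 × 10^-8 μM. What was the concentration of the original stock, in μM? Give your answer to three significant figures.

1.50 μM

Step 1: 125 μL brought to 750 μL → factor 750/125 = 6
Step 2: 450 μL + 1700 μL = 2150 μL total → factor 2150/450 = 4.7778
Step 3: 120 μL + 480 μL = 600 μL total → factor 600/120 = 5
Step 4: 90 μL + 2950 μL = 3040 μL total → factor 3040/90 = 33.778
Step 5: 15 μL + 9.8 mL = 9815 μL total → factor 9815/15 = 654.33
Step 6: 0.38 mL + 10.3 mL = 10.68 mL total → factor 10.68/0.38 = 28.105
Overall dilution factor = 6 × 4.7778 × 5 × 33.778 × 654.33 × 28.105 = 8.9036 × 10^7
Stock = 1.68 × 10^-8 μM × 8.9036 × 10^7 = 1.50 μM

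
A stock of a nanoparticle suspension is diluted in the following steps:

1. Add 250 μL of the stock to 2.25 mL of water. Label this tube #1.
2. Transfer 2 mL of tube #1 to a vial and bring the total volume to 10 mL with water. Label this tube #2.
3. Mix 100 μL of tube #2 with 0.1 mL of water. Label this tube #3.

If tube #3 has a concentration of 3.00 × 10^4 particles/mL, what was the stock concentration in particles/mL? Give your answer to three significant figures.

3.00 × 10^6 particles/mL

Step 1: 250 μL + 2.25 mL = 2500 μL total → factor 2500/250 = 10
Step 2: 2 mL brought to 10 mL → factor 10/2 = 5
Step 3: 100 μL + 0.1 mL = 200 μL total → factor 200/100 = 2
Overall dilution factor = 10 × 5 × 2 = 100
Stock = 3.00 × 10^4 particles/mL × 100 = 3.00 × 10^6 particles/mL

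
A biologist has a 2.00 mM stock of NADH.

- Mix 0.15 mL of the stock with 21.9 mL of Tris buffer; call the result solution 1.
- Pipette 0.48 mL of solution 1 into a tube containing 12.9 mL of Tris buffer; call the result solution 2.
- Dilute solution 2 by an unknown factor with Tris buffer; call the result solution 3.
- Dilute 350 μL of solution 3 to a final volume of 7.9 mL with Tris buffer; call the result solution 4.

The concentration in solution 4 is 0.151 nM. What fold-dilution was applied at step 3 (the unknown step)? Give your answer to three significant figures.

143-fold

Step 1: 0.15 mL + 21.9 mL = 22.05 mL total → factor 22.05/0.15 = 147
Step 2: 0.48 mL + 12.9 mL = 13.38 mL total → factor 13.38/0.48 = 27.875
Step 3: unknown factor x
Step 4: 350 μL brought to 7.9 mL → factor 7900/350 = 22.571
Product of known-step factors = 92489
Overall factor = 2.00 mM / (0.151 nM) = 1.3245 × 10^7
x = 1.3245 × 10^7 / 92489 = 143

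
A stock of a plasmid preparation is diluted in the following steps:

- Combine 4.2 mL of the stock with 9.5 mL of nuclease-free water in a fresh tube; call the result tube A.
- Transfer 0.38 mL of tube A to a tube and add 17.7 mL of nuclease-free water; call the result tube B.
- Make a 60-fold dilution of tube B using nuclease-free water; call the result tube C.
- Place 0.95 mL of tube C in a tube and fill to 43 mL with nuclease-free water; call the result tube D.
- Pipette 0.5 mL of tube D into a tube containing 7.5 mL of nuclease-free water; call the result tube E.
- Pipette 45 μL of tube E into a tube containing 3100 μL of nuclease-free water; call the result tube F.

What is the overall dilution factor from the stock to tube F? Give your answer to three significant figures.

4.71 × 10^8

Step 1: 4.2 mL + 9.5 mL = 13.7 mL total → factor 13.7/4.2 = 3.2619
Step 2: 0.38 mL + 17.7 mL = 18.08 mL total → factor 18.08/0.38 = 47.579
Step 3: 60-fold → factor 60
Step 4: 0.95 mL brought to 43 mL → factor 43/0.95 = 45.263
Step 5: 0.5 mL + 7.5 mL = 8 mL total → factor 8/0.5 = 16
Step 6: 45 μL + 3100 μL = 3145 μL total → factor 3145/45 = 69.889
Overall dilution factor = 3.2619 × 47.579 × 60 × 45.263 × 16 × 69.889 = 4.7131 × 10^8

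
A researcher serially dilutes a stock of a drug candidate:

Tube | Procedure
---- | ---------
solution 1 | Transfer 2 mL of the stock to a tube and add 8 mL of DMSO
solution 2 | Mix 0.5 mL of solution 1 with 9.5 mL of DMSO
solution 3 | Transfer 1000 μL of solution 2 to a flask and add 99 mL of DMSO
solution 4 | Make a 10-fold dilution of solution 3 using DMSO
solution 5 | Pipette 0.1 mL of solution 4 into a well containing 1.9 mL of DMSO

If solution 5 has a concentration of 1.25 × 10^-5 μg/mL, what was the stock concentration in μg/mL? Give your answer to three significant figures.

Step 1: 2 mL + 8 mL = 10 mL total → factor 10/2 = 5
Step 2: 0.5 mL + 9.5 mL = 10 mL total → factor 10/0.5 = 20
Step 3: 1000 μL + 99 mL = 1 × 10^5 μL total → factor 1 × 10^5/1000 = 100
Step 4: 10-fold → factor 10
Step 5: 0.1 mL + 1.9 mL = 2 mL total → factor 2/0.1 = 20
Overall dilution factor = 5 × 20 × 100 × 10 × 20 = 2 × 10^6
Stock = 1.25 × 10^-5 μg/mL × 2 × 10^6 = 25.0 μg/mL

25.0 μg/mL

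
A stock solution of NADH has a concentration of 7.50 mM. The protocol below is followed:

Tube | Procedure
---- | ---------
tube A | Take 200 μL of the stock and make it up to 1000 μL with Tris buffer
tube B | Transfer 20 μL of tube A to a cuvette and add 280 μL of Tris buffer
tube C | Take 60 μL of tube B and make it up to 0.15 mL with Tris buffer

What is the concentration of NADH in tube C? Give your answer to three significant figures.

0.0400 mM

Step 1: 200 μL brought to 1000 μL → factor 1000/200 = 5
Step 2: 20 μL + 280 μL = 300 μL total → factor 300/20 = 15
Step 3: 60 μL brought to 0.15 mL → factor 150/60 = 2.5
Overall dilution factor = 5 × 15 × 2.5 = 187.5
Final = 7.50 mM / 187.5 = 0.0400 mM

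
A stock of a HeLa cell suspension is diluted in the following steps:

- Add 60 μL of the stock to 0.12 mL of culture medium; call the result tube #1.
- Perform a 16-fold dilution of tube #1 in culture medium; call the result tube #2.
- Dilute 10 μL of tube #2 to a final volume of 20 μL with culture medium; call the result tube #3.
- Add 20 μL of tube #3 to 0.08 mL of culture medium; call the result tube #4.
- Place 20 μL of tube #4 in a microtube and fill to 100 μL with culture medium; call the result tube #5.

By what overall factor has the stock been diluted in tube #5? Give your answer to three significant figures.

Step 1: 60 μL + 0.12 mL = 180 μL total → factor 180/60 = 3
Step 2: 16-fold → factor 16
Step 3: 10 μL brought to 20 μL → factor 20/10 = 2
Step 4: 20 μL + 0.08 mL = 100 μL total → factor 100/20 = 5
Step 5: 20 μL brought to 100 μL → factor 100/20 = 5
Overall dilution factor = 3 × 16 × 2 × 5 × 5 = 2400

2.40 × 10^3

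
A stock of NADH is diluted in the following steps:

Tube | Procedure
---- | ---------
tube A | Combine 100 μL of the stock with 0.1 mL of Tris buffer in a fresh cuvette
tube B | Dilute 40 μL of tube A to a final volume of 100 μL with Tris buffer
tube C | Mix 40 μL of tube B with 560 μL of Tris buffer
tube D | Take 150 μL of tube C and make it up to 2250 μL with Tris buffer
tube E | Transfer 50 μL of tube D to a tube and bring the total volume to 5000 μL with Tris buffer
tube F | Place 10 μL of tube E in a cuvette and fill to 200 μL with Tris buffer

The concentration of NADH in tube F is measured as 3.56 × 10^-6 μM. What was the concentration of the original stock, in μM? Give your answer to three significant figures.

8.01 μM

Step 1: 100 μL + 0.1 mL = 200 μL total → factor 200/100 = 2
Step 2: 40 μL brought to 100 μL → factor 100/40 = 2.5
Step 3: 40 μL + 560 μL = 600 μL total → factor 600/40 = 15
Step 4: 150 μL brought to 2250 μL → factor 2250/150 = 15
Step 5: 50 μL brought to 5000 μL → factor 5000/50 = 100
Step 6: 10 μL brought to 200 μL → factor 200/10 = 20
Overall dilution factor = 2 × 2.5 × 15 × 15 × 100 × 20 = 2.25 × 10^6
Stock = 3.56 × 10^-6 μM × 2.25 × 10^6 = 8.01 μM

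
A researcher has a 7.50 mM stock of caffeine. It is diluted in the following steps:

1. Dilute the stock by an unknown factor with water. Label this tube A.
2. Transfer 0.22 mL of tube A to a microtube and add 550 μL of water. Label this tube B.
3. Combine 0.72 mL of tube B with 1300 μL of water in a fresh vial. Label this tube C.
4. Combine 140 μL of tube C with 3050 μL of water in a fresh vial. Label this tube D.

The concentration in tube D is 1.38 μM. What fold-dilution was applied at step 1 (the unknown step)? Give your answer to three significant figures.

Step 1: unknown factor x
Step 2: 0.22 mL + 550 μL = 0.77 mL total → factor 0.77/0.22 = 3.5
Step 3: 0.72 mL + 1300 μL = 2.02 mL total → factor 2.02/0.72 = 2.8056
Step 4: 140 μL + 3050 μL = 3190 μL total → factor 3190/140 = 22.786
Product of known-step factors = 223.74
Overall factor = 7.50 mM / (1.38 μM) = 5434.8
x = 5434.8 / 223.74 = 24.3

24.3-fold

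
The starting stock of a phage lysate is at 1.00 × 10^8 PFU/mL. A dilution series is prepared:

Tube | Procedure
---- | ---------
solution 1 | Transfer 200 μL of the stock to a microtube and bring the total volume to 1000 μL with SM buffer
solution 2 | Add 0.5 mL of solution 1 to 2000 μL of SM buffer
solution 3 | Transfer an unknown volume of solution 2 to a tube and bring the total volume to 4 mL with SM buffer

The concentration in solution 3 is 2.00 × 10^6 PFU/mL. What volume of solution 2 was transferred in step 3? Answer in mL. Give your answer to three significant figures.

Step 1: 200 μL brought to 1000 μL → factor 1000/200 = 5
Step 2: 0.5 mL + 2000 μL = 2.5 mL total → factor 2.5/0.5 = 5
Step 3: v brought to 4 mL → factor = 4 mL/v
Product of known-step factors = 25
Overall factor = 1.00 × 10^8 PFU/mL / (2.00 × 10^6 PFU/mL) = 50
Step-3 factor = 50 / 25 = 2
v = 4 mL / 2 = 2.00 mL

2.00 mL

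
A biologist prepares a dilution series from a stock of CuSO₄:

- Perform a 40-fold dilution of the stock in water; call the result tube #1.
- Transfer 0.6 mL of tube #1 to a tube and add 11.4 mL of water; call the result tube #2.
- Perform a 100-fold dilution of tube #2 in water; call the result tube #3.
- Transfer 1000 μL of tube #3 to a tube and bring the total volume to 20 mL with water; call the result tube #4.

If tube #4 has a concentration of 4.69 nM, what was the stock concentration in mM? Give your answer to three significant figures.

Step 1: 40-fold → factor 40
Step 2: 0.6 mL + 11.4 mL = 12 mL total → factor 12/0.6 = 20
Step 3: 100-fold → factor 100
Step 4: 1000 μL brought to 20 mL → factor 20000/1000 = 20
Overall dilution factor = 40 × 20 × 100 × 20 = 1.6 × 10^6
Stock = 4.69 nM × 1.6 × 10^6 = 7.504 × 10^6 nM = 7.50 mM

7.50 mM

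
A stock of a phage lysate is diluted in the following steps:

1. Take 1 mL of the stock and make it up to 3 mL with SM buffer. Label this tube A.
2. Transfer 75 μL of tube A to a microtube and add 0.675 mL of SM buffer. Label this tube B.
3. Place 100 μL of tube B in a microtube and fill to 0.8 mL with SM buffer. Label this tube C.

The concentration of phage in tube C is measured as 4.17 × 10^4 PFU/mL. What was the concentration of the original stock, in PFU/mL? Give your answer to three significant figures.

1.00 × 10^7 PFU/mL

Step 1: 1 mL brought to 3 mL → factor 3/1 = 3
Step 2: 75 μL + 0.675 mL = 750 μL total → factor 750/75 = 10
Step 3: 100 μL brought to 0.8 mL → factor 800/100 = 8
Overall dilution factor = 3 × 10 × 8 = 240
Stock = 4.17 × 10^4 PFU/mL × 240 = 1.00 × 10^7 PFU/mL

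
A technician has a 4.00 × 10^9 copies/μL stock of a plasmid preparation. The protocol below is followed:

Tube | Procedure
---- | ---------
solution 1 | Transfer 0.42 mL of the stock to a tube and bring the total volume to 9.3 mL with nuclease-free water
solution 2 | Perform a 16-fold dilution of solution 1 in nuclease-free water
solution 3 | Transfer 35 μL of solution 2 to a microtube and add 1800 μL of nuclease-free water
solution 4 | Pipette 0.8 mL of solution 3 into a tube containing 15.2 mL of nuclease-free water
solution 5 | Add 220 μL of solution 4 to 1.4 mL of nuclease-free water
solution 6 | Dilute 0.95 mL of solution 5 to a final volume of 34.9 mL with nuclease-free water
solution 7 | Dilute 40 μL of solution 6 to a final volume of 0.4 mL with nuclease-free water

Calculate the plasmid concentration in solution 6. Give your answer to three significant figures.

Step 1: 0.42 mL brought to 9.3 mL → factor 9.3/0.42 = 22.143
Step 2: 16-fold → factor 16
Step 3: 35 μL + 1800 μL = 1835 μL total → factor 1835/35 = 52.429
Step 4: 0.8 mL + 15.2 mL = 16 mL total → factor 16/0.8 = 20
Step 5: 220 μL + 1.4 mL = 1620 μL total → factor 1620/220 = 7.3636
Step 6: 0.95 mL brought to 34.9 mL → factor 34.9/0.95 = 36.737
Dilution factor through solution 6 = 22.143 × 16 × 52.429 × 20 × 7.3636 × 36.737 = 1.005 × 10^8
[solution 6] = 4.00 × 10^9 copies/μL / 1.005 × 10^8 = 39.8 copies/μL

39.8 copies/μL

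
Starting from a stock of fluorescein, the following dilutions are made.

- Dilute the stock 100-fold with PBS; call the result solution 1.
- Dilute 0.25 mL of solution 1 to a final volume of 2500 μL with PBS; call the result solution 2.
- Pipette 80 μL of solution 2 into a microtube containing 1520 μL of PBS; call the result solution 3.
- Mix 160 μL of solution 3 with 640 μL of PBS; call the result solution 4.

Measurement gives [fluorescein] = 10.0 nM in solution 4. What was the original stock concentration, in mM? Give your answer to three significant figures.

1.00 mM

Step 1: 100-fold → factor 100
Step 2: 0.25 mL brought to 2500 μL → factor 2.5/0.25 = 10
Step 3: 80 μL + 1520 μL = 1600 μL total → factor 1600/80 = 20
Step 4: 160 μL + 640 μL = 800 μL total → factor 800/160 = 5
Overall dilution factor = 100 × 10 × 20 × 5 = 1 × 10^5
Stock = 10.0 nM × 1 × 10^5 = 1.000 × 10^6 nM = 1.00 mM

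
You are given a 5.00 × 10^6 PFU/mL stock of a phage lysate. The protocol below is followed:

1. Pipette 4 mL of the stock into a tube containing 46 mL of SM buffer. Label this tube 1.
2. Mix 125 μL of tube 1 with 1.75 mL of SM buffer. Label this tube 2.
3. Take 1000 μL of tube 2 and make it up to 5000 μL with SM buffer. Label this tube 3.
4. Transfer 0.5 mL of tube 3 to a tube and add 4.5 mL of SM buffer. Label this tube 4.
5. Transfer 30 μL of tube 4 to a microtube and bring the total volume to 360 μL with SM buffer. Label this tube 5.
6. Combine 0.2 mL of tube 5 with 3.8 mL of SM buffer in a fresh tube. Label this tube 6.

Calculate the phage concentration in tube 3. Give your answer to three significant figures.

Step 1: 4 mL + 46 mL = 50 mL total → factor 50/4 = 12.5
Step 2: 125 μL + 1.75 mL = 1875 μL total → factor 1875/125 = 15
Step 3: 1000 μL brought to 5000 μL → factor 5000/1000 = 5
Dilution factor through tube 3 = 12.5 × 15 × 5 = 937.5
[tube 3] = 5.00 × 10^6 PFU/mL / 937.5 = 5.33 × 10^3 PFU/mL

5.33 × 10^3 PFU/mL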